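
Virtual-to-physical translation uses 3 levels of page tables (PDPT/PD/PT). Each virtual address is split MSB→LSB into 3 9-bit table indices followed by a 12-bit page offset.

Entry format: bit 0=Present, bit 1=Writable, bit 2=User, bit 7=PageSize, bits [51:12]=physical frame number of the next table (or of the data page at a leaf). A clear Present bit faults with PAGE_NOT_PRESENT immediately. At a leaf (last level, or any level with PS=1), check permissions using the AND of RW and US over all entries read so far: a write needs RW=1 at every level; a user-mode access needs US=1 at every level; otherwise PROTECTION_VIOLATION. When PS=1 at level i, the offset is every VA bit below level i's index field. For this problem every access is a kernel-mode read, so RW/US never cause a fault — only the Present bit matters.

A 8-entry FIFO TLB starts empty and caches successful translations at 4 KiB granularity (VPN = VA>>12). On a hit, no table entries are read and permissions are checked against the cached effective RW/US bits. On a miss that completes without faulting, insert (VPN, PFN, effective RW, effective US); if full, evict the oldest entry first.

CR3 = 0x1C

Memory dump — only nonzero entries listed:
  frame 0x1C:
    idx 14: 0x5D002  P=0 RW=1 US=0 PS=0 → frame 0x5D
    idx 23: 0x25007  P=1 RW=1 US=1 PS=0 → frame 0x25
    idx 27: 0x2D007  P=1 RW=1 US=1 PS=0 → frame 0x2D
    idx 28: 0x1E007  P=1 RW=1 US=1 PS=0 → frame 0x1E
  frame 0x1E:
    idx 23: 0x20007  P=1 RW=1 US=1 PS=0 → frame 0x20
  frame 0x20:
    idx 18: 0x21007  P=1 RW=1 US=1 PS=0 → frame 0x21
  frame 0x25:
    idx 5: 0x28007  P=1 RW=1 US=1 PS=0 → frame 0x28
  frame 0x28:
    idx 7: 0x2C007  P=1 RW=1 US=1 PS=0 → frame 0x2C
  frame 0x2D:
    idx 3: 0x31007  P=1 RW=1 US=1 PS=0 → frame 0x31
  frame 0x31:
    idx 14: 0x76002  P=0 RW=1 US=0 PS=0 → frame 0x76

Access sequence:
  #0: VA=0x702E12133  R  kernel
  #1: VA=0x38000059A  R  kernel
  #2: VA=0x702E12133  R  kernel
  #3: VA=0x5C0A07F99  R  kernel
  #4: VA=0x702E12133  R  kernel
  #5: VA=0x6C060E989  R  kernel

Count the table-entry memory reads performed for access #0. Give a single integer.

Trace:
#0 VA=0x702E12133 (r,kernel):
  lvl0: tbl 0x1C, slot 28 ⇒ 0x1E007 (P1/RW1/US1/PS0)
  lvl1: tbl 0x1E, slot 23 ⇒ 0x20007 (P1/RW1/US1/PS0)
  lvl2: tbl 0x20, slot 18 ⇒ 0x21007 (P1/RW1/US1/PS0)
  → PA=0x21133  (3 entries read)
#1 VA=0x38000059A (r,kernel):
  lvl0: tbl 0x1C, slot 14 ⇒ 0x5D002 (P0/RW1/US0/PS0)
  → PAGE_NOT_PRESENT  (1 entries read)
#2 VA=0x702E12133 (r,kernel):
  TLB hit vpn=0x702E12 → PA=0x21133
#3 VA=0x5C0A07F99 (r,kernel):
  lvl0: tbl 0x1C, slot 23 ⇒ 0x25007 (P1/RW1/US1/PS0)
  lvl1: tbl 0x25, slot 5 ⇒ 0x28007 (P1/RW1/US1/PS0)
  lvl2: tbl 0x28, slot 7 ⇒ 0x2C007 (P1/RW1/US1/PS0)
  → PA=0x2CF99  (3 entries read)
#4 VA=0x702E12133 (r,kernel):
  TLB hit vpn=0x702E12 → PA=0x21133
#5 VA=0x6C060E989 (r,kernel):
  lvl0: tbl 0x1C, slot 27 ⇒ 0x2D007 (P1/RW1/US1/PS0)
  lvl1: tbl 0x2D, slot 3 ⇒ 0x31007 (P1/RW1/US1/PS0)
  lvl2: tbl 0x31, slot 14 ⇒ 0x76002 (P0/RW1/US0/PS0)
  → PAGE_NOT_PRESENT  (3 entries read)

Entries read for #0: 3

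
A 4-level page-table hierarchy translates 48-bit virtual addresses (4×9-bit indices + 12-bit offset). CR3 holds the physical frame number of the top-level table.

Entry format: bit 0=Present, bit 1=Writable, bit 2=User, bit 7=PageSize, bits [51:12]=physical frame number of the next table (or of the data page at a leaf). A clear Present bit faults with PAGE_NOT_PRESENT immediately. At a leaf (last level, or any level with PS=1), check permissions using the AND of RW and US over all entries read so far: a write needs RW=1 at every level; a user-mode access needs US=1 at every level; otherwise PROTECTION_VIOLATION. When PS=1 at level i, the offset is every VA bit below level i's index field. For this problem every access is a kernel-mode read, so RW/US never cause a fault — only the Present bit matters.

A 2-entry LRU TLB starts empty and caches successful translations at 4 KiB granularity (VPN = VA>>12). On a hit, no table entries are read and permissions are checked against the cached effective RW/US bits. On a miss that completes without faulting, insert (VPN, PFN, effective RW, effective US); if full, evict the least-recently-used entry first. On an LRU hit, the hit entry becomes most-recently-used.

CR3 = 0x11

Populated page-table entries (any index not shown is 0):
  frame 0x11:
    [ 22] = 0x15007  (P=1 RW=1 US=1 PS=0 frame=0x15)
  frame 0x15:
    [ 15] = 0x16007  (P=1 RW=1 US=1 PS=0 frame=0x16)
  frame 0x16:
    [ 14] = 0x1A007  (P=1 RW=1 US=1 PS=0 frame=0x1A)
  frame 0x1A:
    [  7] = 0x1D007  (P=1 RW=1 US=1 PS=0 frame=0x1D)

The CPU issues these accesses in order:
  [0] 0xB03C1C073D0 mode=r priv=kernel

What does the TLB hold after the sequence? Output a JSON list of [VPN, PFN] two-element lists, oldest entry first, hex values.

Walk each access:
#0 VA=0xB03C1C073D0 (r,kernel):
  L0 @0x11[22] → 0x15007  P=1,RW=1,US=1,PS=0
  L1 @0x15[15] → 0x16007  P=1,RW=1,US=1,PS=0
  L2 @0x16[14] → 0x1A007  P=1,RW=1,US=1,PS=0
  L3 @0x1A[7] → 0x1D007  P=1,RW=1,US=1,PS=0
  ⇒ phys 0x1D3D0  [4 reads]

TLB: [["0xB03C1C07", "0x1D"]]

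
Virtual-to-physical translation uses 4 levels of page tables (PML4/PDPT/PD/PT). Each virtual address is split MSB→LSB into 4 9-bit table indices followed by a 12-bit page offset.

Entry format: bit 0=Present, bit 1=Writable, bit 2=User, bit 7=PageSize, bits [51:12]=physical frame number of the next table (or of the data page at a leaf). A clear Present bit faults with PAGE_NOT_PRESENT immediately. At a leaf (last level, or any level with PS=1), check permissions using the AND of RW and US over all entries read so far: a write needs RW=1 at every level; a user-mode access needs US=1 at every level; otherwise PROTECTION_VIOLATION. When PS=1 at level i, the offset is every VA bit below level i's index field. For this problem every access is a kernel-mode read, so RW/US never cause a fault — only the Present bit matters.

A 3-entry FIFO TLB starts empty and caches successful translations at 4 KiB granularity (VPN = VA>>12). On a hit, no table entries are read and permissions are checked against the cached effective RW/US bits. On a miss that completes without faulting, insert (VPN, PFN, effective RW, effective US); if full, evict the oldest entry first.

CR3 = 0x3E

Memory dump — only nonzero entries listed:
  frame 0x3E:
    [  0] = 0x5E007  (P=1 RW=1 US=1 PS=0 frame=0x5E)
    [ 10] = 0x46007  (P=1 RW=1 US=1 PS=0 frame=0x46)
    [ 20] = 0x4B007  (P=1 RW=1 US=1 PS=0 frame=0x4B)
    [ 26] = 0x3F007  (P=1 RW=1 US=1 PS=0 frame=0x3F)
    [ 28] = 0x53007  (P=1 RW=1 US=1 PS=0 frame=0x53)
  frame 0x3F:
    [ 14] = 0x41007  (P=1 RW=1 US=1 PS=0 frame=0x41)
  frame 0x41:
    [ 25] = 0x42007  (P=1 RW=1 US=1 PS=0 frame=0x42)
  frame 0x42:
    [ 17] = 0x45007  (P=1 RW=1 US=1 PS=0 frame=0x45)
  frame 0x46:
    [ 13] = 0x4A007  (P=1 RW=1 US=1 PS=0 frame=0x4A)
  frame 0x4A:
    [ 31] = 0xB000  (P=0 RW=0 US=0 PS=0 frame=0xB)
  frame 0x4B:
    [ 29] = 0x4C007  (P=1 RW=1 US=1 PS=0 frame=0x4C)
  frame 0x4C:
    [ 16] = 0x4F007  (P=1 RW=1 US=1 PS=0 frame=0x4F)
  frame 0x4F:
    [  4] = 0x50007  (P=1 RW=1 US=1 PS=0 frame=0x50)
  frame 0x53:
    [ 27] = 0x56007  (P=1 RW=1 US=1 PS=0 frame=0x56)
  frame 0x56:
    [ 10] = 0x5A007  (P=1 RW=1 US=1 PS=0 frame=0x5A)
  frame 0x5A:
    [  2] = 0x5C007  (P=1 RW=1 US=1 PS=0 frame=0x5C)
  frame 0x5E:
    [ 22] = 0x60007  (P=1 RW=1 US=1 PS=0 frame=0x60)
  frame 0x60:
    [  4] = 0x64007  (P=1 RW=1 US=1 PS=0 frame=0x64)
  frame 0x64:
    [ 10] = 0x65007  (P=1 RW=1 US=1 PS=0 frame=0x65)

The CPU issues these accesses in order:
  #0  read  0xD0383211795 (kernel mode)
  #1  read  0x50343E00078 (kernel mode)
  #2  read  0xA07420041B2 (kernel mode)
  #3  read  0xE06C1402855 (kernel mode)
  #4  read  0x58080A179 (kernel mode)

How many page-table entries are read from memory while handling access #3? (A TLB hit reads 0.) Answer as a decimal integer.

Per-access translation:
#0 VA=0xD0383211795 (r,kernel):
  L0: frame=0x3E idx=26 entry=0x3F007 [P=1 RW=1 US=1 PS=0]
  L1: frame=0x3F idx=14 entry=0x41007 [P=1 RW=1 US=1 PS=0]
  L2: frame=0x41 idx=25 entry=0x42007 [P=1 RW=1 US=1 PS=0]
  L3: frame=0x42 idx=17 entry=0x45007 [P=1 RW=1 US=1 PS=0]
  → PA=0x45795  (4 entries read)
#1 VA=0x50343E00078 (r,kernel):
  L0: frame=0x3E idx=10 entry=0x46007 [P=1 RW=1 US=1 PS=0]
  L1: frame=0x46 idx=13 entry=0x4A007 [P=1 RW=1 US=1 PS=0]
  L2: frame=0x4A idx=31 entry=0xB000 [P=0 RW=0 US=0 PS=0]
  ⇒ fault: PAGE_NOT_PRESENT  — 3 lookups
#2 VA=0xA07420041B2 (r,kernel):
  L0: frame=0x3E idx=20 entry=0x4B007 [P=1 RW=1 US=1 PS=0]
  L1: frame=0x4B idx=29 entry=0x4C007 [P=1 RW=1 US=1 PS=0]
  L2: frame=0x4C idx=16 entry=0x4F007 [P=1 RW=1 US=1 PS=0]
  L3: frame=0x4F idx=4 entry=0x50007 [P=1 RW=1 US=1 PS=0]
  → PA=0x501B2  (4 entries read)
#3 VA=0xE06C1402855 (r,kernel):
  L0: frame=0x3E idx=28 entry=0x53007 [P=1 RW=1 US=1 PS=0]
  L1: frame=0x53 idx=27 entry=0x56007 [P=1 RW=1 US=1 PS=0]
  L2: frame=0x56 idx=10 entry=0x5A007 [P=1 RW=1 US=1 PS=0]
  L3: frame=0x5A idx=2 entry=0x5C007 [P=1 RW=1 US=1 PS=0]
  → PA=0x5C855  (4 entries read)
#4 VA=0x58080A179 (r,kernel):
  L0: frame=0x3E idx=0 entry=0x5E007 [P=1 RW=1 US=1 PS=0]
  L1: frame=0x5E idx=22 entry=0x60007 [P=1 RW=1 US=1 PS=0]
  L2: frame=0x60 idx=4 entry=0x64007 [P=1 RW=1 US=1 PS=0]
  L3: frame=0x64 idx=10 entry=0x65007 [P=1 RW=1 US=1 PS=0]
  → PA=0x65179  (4 entries read)

Entries read for #3: 4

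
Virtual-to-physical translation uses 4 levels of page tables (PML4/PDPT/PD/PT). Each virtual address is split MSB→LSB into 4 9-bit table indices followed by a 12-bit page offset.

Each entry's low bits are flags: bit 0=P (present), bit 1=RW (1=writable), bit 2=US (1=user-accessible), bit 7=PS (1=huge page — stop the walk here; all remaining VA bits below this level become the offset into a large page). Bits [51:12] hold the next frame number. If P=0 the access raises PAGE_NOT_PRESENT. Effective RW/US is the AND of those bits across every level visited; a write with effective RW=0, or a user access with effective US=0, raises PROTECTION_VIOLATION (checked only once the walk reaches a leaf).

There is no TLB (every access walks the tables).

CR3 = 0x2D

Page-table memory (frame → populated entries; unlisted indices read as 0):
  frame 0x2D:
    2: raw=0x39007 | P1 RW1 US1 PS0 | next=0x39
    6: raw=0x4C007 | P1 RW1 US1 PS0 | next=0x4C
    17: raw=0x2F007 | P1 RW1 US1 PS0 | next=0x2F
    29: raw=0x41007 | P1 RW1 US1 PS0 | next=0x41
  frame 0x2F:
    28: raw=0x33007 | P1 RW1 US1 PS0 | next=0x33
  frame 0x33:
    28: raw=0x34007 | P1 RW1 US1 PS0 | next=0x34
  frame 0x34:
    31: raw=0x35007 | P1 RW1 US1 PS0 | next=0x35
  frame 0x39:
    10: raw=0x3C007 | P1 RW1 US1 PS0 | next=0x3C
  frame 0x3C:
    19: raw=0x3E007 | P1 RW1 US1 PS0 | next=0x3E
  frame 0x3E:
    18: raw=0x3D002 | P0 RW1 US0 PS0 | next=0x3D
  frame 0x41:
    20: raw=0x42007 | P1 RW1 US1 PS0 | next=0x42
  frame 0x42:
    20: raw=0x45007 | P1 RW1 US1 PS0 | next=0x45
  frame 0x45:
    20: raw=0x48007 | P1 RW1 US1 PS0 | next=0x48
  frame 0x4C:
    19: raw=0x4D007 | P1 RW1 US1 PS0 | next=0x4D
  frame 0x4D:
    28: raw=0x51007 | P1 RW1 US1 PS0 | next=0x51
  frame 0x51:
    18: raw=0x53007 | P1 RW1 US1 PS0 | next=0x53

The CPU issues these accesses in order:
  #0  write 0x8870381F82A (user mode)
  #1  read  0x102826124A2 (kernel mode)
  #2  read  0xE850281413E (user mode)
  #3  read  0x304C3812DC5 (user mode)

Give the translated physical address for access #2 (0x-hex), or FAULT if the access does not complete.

Walk each access:
#0 VA=0x8870381F82A (w,user):
  L0 @0x2D[17] → 0x2F007  P=1,RW=1,US=1,PS=0
  L1 @0x2F[28] → 0x33007  P=1,RW=1,US=1,PS=0
  L2 @0x33[28] → 0x34007  P=1,RW=1,US=1,PS=0
  L3 @0x34[31] → 0x35007  P=1,RW=1,US=1,PS=0
  → PA=0x3582A  (4 entries read)
#1 VA=0x102826124A2 (r,kernel):
  L0 @0x2D[2] → 0x39007  P=1,RW=1,US=1,PS=0
  L1 @0x39[10] → 0x3C007  P=1,RW=1,US=1,PS=0
  L2 @0x3C[19] → 0x3E007  P=1,RW=1,US=1,PS=0
  L3 @0x3E[18] → 0x3D002  P=0,RW=1,US=0,PS=0
  ✗ PAGE_NOT_PRESENT  [4 reads]
#2 VA=0xE850281413E (r,user):
  L0 @0x2D[29] → 0x41007  P=1,RW=1,US=1,PS=0
  L1 @0x41[20] → 0x42007  P=1,RW=1,US=1,PS=0
  L2 @0x42[20] → 0x45007  P=1,RW=1,US=1,PS=0
  L3 @0x45[20] → 0x48007  P=1,RW=1,US=1,PS=0
  → PA=0x4813E  (4 entries read)
#3 VA=0x304C3812DC5 (r,user):
  L0 @0x2D[6] → 0x4C007  P=1,RW=1,US=1,PS=0
  L1 @0x4C[19] → 0x4D007  P=1,RW=1,US=1,PS=0
  L2 @0x4D[28] → 0x51007  P=1,RW=1,US=1,PS=0
  L3 @0x51[18] → 0x53007  P=1,RW=1,US=1,PS=0
  → PA=0x53DC5  (4 entries read)

Access #2 PA: 0x4813E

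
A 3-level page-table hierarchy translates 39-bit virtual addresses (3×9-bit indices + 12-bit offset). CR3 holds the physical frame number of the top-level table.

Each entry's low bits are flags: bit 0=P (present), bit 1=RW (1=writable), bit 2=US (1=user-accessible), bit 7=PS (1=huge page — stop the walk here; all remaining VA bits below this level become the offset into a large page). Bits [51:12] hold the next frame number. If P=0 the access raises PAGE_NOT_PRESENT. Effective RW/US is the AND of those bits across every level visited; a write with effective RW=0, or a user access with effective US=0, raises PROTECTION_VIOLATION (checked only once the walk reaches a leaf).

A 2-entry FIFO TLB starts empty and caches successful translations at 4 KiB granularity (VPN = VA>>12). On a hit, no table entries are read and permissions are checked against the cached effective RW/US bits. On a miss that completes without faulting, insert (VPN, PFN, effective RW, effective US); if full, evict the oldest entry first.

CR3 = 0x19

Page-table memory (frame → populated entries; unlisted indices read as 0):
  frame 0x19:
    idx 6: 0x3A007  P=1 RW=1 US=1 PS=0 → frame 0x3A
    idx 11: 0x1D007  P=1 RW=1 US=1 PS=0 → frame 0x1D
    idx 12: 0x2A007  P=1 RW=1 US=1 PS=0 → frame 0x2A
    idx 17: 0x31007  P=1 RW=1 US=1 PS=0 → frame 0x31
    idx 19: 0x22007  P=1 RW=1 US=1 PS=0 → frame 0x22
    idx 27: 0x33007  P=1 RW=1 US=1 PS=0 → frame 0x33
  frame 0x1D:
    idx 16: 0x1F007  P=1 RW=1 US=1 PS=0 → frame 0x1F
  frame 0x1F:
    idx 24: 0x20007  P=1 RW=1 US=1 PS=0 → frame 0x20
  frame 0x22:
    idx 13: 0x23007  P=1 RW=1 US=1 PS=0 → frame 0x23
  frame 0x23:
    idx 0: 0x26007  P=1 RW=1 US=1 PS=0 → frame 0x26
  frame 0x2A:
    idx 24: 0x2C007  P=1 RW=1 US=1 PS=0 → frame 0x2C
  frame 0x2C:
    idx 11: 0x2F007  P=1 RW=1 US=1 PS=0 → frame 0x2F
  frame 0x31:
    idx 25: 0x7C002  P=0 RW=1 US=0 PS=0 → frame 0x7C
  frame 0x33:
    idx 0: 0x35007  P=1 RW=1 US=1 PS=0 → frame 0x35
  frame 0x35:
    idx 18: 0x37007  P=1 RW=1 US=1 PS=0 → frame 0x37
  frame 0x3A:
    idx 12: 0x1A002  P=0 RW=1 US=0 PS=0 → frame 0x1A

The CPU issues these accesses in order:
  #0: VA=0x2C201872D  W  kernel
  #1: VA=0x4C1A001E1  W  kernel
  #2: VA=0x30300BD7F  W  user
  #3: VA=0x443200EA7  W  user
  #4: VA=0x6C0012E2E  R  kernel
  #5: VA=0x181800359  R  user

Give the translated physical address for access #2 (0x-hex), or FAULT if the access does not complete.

Walk each access:
#0 VA=0x2C201872D (w,kernel):
  L0 @0x19[11] → 0x1D007  P=1,RW=1,US=1,PS=0
  L1 @0x1D[16] → 0x1F007  P=1,RW=1,US=1,PS=0
  L2 @0x1F[24] → 0x20007  P=1,RW=1,US=1,PS=0
  ✓ 0x2072D  — 3 lookups
#1 VA=0x4C1A001E1 (w,kernel):
  L0 @0x19[19] → 0x22007  P=1,RW=1,US=1,PS=0
  L1 @0x22[13] → 0x23007  P=1,RW=1,US=1,PS=0
  L2 @0x23[0] → 0x26007  P=1,RW=1,US=1,PS=0
  ✓ 0x261E1  — 3 lookups
#2 VA=0x30300BD7F (w,user):
  L0 @0x19[12] → 0x2A007  P=1,RW=1,US=1,PS=0
  L1 @0x2A[24] → 0x2C007  P=1,RW=1,US=1,PS=0
  L2 @0x2C[11] → 0x2F007  P=1,RW=1,US=1,PS=0
  ✓ 0x2FD7F  — 3 lookups
#3 VA=0x443200EA7 (w,user):
  L0 @0x19[17] → 0x31007  P=1,RW=1,US=1,PS=0
  L1 @0x31[25] → 0x7C002  P=0,RW=1,US=0,PS=0
  ✗ PAGE_NOT_PRESENT  [2 reads]
#4 VA=0x6C0012E2E (r,kernel):
  L0 @0x19[27] → 0x33007  P=1,RW=1,US=1,PS=0
  L1 @0x33[0] → 0x35007  P=1,RW=1,US=1,PS=0
  L2 @0x35[18] → 0x37007  P=1,RW=1,US=1,PS=0
  ✓ 0x37E2E  — 3 lookups
#5 VA=0x181800359 (r,user):
  L0 @0x19[6] → 0x3A007  P=1,RW=1,US=1,PS=0
  L1 @0x3A[12] → 0x1A002  P=0,RW=1,US=0,PS=0
  ✗ PAGE_NOT_PRESENT  [2 reads]

Access #2 PA: 0x2FD7F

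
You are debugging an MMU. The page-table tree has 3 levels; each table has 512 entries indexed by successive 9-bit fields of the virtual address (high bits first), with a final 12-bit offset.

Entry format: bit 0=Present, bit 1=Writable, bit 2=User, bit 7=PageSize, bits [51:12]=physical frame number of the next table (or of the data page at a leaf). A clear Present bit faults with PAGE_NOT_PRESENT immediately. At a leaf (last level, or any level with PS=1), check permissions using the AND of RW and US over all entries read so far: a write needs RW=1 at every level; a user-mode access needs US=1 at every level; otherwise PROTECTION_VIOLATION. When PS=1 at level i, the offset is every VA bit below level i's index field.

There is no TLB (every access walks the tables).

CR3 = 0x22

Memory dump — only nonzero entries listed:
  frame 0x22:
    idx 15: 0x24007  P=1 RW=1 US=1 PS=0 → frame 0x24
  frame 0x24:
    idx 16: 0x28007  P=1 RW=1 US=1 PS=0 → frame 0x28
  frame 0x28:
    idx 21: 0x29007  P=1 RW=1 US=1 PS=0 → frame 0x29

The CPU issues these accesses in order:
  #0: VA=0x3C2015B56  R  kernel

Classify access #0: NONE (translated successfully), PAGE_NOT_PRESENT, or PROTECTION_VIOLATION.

Per-access translation:
#0 VA=0x3C2015B56 (r,kernel):
  L0: frame=0x22 idx=15 entry=0x24007 [P=1 RW=1 US=1 PS=0]
  L1: frame=0x24 idx=16 entry=0x28007 [P=1 RW=1 US=1 PS=0]
  L2: frame=0x28 idx=21 entry=0x29007 [P=1 RW=1 US=1 PS=0]
  ✓ 0x29B56  — 3 lookups

Access #0 fault: NONE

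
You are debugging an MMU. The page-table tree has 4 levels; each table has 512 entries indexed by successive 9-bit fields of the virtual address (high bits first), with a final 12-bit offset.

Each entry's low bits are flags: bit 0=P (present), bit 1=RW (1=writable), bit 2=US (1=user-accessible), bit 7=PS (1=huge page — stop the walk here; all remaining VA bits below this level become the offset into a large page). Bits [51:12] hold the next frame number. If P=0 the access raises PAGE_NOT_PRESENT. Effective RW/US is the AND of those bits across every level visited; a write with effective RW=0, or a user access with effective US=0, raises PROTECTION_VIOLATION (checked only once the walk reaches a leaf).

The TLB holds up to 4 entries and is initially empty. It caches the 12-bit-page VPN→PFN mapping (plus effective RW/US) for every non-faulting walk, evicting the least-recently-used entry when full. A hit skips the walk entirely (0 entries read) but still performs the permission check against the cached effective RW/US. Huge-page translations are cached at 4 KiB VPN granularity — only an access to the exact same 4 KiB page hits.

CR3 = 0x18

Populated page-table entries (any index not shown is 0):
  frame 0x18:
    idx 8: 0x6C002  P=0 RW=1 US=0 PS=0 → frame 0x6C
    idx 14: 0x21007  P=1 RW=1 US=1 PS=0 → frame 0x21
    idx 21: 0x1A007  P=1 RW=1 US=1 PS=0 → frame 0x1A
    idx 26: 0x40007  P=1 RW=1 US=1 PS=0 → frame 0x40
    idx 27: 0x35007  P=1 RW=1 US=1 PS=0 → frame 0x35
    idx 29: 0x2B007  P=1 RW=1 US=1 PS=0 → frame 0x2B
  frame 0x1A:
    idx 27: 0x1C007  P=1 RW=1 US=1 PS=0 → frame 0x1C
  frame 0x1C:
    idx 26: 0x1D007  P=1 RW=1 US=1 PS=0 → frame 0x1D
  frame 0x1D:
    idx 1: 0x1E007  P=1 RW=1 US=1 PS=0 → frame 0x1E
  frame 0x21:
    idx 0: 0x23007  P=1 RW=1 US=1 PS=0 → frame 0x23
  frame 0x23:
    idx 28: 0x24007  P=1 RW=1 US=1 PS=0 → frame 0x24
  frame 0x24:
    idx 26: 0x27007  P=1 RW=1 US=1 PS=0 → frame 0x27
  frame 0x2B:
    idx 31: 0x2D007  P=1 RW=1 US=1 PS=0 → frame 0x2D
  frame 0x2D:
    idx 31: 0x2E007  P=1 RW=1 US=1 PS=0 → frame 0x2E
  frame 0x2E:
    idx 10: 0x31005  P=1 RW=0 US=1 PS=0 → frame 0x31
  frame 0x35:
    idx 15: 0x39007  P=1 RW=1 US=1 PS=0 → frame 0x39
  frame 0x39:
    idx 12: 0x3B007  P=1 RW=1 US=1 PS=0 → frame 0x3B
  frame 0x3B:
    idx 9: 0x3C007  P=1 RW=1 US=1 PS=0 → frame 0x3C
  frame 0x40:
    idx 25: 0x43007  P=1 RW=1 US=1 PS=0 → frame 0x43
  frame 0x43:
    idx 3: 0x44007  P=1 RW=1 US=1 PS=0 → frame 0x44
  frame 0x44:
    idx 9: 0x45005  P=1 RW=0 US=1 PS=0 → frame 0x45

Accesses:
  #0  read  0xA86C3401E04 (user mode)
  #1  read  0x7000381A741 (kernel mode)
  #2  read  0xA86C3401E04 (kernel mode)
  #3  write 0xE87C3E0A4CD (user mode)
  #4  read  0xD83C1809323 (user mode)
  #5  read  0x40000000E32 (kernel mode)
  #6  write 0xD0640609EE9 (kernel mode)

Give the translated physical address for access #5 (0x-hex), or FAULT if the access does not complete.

Per-access translation:
#0 VA=0xA86C3401E04 (r,user):
  L0: frame=0x18 idx=21 entry=0x1A007 [P=1 RW=1 US=1 PS=0]
  L1: frame=0x1A idx=27 entry=0x1C007 [P=1 RW=1 US=1 PS=0]
  L2: frame=0x1C idx=26 entry=0x1D007 [P=1 RW=1 US=1 PS=0]
  L3: frame=0x1D idx=1 entry=0x1E007 [P=1 RW=1 US=1 PS=0]
  → PA=0x1EE04  (4 entries read)
#1 VA=0x7000381A741 (r,kernel):
  L0: frame=0x18 idx=14 entry=0x21007 [P=1 RW=1 US=1 PS=0]
  L1: frame=0x21 idx=0 entry=0x23007 [P=1 RW=1 US=1 PS=0]
  L2: frame=0x23 idx=28 entry=0x24007 [P=1 RW=1 US=1 PS=0]
  L3: frame=0x24 idx=26 entry=0x27007 [P=1 RW=1 US=1 PS=0]
  → PA=0x27741  (4 entries read)
#2 VA=0xA86C3401E04 (r,kernel):
  TLB hit vpn=0xA86C3401 → PA=0x1EE04
#3 VA=0xE87C3E0A4CD (w,user):
  L0: frame=0x18 idx=29 entry=0x2B007 [P=1 RW=1 US=1 PS=0]
  L1: frame=0x2B idx=31 entry=0x2D007 [P=1 RW=1 US=1 PS=0]
  L2: frame=0x2D idx=31 entry=0x2E007 [P=1 RW=1 US=1 PS=0]
  L3: frame=0x2E idx=10 entry=0x31005 [P=1 RW=0 US=1 PS=0]
  ✗ PROTECTION_VIOLATION  [4 reads]
#4 VA=0xD83C1809323 (r,user):
  L0: frame=0x18 idx=27 entry=0x35007 [P=1 RW=1 US=1 PS=0]
  L1: frame=0x35 idx=15 entry=0x39007 [P=1 RW=1 US=1 PS=0]
  L2: frame=0x39 idx=12 entry=0x3B007 [P=1 RW=1 US=1 PS=0]
  L3: frame=0x3B idx=9 entry=0x3C007 [P=1 RW=1 US=1 PS=0]
  → PA=0x3C323  (4 entries read)
#5 VA=0x40000000E32 (r,kernel):
  L0: frame=0x18 idx=8 entry=0x6C002 [P=0 RW=1 US=0 PS=0]
  ✗ PAGE_NOT_PRESENT  [1 reads]
#6 VA=0xD0640609EE9 (w,kernel):
  L0: frame=0x18 idx=26 entry=0x40007 [P=1 RW=1 US=1 PS=0]
  L1: frame=0x40 idx=25 entry=0x43007 [P=1 RW=1 US=1 PS=0]
  L2: frame=0x43 idx=3 entry=0x44007 [P=1 RW=1 US=1 PS=0]
  L3: frame=0x44 idx=9 entry=0x45005 [P=1 RW=0 US=1 PS=0]
  ✗ PROTECTION_VIOLATION  [4 reads]

Access #5 PA: FAULT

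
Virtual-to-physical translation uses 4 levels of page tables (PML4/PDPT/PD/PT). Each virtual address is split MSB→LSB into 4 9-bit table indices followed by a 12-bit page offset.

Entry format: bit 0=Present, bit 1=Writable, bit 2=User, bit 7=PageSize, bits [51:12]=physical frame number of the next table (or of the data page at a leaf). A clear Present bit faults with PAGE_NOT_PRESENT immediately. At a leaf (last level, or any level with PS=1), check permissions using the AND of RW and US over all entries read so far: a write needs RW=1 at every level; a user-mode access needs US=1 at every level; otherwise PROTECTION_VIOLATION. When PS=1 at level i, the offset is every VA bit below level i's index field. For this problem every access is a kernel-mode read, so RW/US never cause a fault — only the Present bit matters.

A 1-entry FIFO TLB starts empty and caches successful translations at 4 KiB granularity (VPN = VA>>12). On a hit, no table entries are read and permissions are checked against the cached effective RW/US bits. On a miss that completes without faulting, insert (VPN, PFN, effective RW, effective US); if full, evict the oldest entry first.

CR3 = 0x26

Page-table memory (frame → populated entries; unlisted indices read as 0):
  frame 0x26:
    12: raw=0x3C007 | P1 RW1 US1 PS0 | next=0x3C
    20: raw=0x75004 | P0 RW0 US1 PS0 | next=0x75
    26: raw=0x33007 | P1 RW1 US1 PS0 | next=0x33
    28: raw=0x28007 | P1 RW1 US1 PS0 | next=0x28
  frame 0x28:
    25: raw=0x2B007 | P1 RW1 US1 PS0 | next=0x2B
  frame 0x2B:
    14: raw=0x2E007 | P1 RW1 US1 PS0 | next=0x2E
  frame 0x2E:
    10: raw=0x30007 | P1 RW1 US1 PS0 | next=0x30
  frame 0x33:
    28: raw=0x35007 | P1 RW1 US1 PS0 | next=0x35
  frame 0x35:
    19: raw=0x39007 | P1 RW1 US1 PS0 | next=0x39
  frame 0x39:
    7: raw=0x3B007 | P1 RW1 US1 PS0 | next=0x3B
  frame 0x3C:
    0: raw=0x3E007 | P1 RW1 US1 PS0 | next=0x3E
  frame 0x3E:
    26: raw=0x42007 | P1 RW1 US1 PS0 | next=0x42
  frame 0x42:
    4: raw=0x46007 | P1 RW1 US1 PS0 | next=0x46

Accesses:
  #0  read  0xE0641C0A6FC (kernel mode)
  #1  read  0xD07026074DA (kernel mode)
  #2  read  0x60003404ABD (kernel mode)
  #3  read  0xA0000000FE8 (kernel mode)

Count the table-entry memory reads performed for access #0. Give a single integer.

Trace:
#0 VA=0xE0641C0A6FC (r,kernel):
  L0: frame=0x26 idx=28 entry=0x28007 [P=1 RW=1 US=1 PS=0]
  L1: frame=0x28 idx=25 entry=0x2B007 [P=1 RW=1 US=1 PS=0]
  L2: frame=0x2B idx=14 entry=0x2E007 [P=1 RW=1 US=1 PS=0]
  L3: frame=0x2E idx=10 entry=0x30007 [P=1 RW=1 US=1 PS=0]
  → PA=0x306FC  (4 entries read)
#1 VA=0xD07026074DA (r,kernel):
  L0: frame=0x26 idx=26 entry=0x33007 [P=1 RW=1 US=1 PS=0]
  L1: frame=0x33 idx=28 entry=0x35007 [P=1 RW=1 US=1 PS=0]
  L2: frame=0x35 idx=19 entry=0x39007 [P=1 RW=1 US=1 PS=0]
  L3: frame=0x39 idx=7 entry=0x3B007 [P=1 RW=1 US=1 PS=0]
  → PA=0x3B4DA  (4 entries read)
#2 VA=0x60003404ABD (r,kernel):
  L0: frame=0x26 idx=12 entry=0x3C007 [P=1 RW=1 US=1 PS=0]
  L1: frame=0x3C idx=0 entry=0x3E007 [P=1 RW=1 US=1 PS=0]
  L2: frame=0x3E idx=26 entry=0x42007 [P=1 RW=1 US=1 PS=0]
  L3: frame=0x42 idx=4 entry=0x46007 [P=1 RW=1 US=1 PS=0]
  → PA=0x46ABD  (4 entries read)
#3 VA=0xA0000000FE8 (r,kernel):
  L0: frame=0x26 idx=20 entry=0x75004 [P=0 RW=0 US=1 PS=0]
  ⇒ fault: PAGE_NOT_PRESENT  — 1 lookups

Entries read for #0: 4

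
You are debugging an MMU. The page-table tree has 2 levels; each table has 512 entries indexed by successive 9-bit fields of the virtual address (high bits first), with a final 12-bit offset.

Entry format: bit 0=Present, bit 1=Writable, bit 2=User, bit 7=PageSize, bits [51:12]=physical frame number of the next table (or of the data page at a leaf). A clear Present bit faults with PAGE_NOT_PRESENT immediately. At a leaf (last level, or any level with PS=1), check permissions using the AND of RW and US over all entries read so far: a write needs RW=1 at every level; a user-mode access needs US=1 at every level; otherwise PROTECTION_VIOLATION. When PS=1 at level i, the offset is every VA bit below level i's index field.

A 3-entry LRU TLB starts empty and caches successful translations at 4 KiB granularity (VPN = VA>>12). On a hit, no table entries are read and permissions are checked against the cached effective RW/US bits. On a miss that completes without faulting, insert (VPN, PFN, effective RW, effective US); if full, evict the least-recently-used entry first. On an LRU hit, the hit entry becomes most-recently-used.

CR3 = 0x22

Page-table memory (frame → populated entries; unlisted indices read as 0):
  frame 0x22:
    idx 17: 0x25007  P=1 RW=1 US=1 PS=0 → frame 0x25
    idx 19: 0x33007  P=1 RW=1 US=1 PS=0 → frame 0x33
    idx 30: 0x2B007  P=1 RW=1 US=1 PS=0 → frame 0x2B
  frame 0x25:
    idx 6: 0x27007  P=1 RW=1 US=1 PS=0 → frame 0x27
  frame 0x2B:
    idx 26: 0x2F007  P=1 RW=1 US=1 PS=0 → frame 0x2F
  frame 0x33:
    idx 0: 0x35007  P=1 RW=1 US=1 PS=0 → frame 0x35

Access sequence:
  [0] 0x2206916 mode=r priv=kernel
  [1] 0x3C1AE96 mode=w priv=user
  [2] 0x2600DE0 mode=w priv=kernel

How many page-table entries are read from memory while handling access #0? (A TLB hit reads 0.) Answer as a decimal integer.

Trace:
#0 VA=0x2206916 (r,kernel):
  lvl0: tbl 0x22, slot 17 ⇒ 0x25007 (P1/RW1/US1/PS0)
  lvl1: tbl 0x25, slot 6 ⇒ 0x27007 (P1/RW1/US1/PS0)
  ✓ 0x27916  — 2 lookups
#1 VA=0x3C1AE96 (w,user):
  lvl0: tbl 0x22, slot 30 ⇒ 0x2B007 (P1/RW1/US1/PS0)
  lvl1: tbl 0x2B, slot 26 ⇒ 0x2F007 (P1/RW1/US1/PS0)
  ✓ 0x2FE96  — 2 lookups
#2 VA=0x2600DE0 (w,kernel):
  lvl0: tbl 0x22, slot 19 ⇒ 0x33007 (P1/RW1/US1/PS0)
  lvl1: tbl 0x33, slot 0 ⇒ 0x35007 (P1/RW1/US1/PS0)
  ✓ 0x35DE0  — 2 lookups

Entries read for #0: 2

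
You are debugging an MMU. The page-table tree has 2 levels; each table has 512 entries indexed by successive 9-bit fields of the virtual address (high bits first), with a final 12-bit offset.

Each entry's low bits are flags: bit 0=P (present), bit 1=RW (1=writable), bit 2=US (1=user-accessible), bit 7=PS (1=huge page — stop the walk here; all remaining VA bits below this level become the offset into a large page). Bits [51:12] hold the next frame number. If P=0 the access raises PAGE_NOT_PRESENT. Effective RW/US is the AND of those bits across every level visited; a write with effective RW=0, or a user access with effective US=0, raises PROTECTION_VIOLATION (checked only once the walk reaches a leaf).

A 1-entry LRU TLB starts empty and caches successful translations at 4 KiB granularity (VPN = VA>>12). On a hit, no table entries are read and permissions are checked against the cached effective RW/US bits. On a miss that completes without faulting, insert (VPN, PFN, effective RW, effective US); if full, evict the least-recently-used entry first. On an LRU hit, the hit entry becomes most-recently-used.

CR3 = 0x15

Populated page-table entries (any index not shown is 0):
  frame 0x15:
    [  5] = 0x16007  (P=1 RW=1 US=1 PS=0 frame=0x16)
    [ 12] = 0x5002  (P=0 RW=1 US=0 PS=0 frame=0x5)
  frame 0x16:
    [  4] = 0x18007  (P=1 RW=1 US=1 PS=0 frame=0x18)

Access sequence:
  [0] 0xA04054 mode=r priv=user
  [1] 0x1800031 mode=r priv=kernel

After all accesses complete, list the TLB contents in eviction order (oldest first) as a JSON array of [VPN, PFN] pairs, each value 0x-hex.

Per-access translation:
#0 VA=0xA04054 (r,user):
  [0] read 0x15 idx=5: raw=0x16007 flags P=1 W=1 U=1 S=0
  [1] read 0x16 idx=4: raw=0x18007 flags P=1 W=1 U=1 S=0
  ✓ 0x18054  — 2 lookups
#1 VA=0x1800031 (r,kernel):
  [0] read 0x15 idx=12: raw=0x5002 flags P=0 W=1 U=0 S=0
  ✗ PAGE_NOT_PRESENT  [1 reads]

TLB: [["0xA04", "0x18"]]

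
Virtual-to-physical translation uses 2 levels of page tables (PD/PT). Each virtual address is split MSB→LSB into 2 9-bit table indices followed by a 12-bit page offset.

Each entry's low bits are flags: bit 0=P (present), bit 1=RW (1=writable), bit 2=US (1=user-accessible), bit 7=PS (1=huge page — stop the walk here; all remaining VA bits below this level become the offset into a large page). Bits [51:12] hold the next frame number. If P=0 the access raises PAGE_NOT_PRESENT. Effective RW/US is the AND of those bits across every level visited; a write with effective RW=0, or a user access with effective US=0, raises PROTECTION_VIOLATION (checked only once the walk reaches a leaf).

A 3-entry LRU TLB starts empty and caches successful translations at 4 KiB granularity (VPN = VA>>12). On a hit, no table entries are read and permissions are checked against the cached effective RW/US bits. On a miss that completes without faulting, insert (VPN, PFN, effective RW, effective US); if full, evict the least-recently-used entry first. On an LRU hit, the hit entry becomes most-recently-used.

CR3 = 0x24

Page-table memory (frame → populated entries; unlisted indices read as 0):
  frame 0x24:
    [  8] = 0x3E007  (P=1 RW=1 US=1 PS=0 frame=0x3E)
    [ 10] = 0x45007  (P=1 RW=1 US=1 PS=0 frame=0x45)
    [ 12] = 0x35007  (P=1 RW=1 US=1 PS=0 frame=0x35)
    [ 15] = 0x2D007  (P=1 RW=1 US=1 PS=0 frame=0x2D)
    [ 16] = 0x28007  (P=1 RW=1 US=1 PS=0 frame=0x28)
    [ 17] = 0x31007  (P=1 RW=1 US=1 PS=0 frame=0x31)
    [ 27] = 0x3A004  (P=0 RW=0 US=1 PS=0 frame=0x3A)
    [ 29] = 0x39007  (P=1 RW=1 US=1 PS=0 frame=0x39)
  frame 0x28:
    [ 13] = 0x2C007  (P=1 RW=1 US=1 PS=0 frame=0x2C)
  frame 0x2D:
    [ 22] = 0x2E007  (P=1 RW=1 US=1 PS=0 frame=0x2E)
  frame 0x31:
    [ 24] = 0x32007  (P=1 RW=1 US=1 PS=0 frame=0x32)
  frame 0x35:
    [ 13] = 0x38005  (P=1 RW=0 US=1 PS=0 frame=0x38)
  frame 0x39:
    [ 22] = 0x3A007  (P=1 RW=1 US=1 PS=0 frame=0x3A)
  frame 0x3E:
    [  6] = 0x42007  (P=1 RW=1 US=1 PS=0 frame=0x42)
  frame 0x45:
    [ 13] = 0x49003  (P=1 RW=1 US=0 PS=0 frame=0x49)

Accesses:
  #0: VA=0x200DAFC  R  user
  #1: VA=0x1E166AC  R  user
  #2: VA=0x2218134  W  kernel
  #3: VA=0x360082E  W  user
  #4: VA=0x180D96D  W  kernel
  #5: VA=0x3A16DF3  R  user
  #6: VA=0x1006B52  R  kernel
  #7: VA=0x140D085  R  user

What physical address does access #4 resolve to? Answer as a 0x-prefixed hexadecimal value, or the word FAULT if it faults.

Per-access translation:
#0 VA=0x200DAFC (r,user):
  L0: frame=0x24 idx=16 entry=0x28007 [P=1 RW=1 US=1 PS=0]
  L1: frame=0x28 idx=13 entry=0x2C007 [P=1 RW=1 US=1 PS=0]
  ✓ 0x2CAFC  — 2 lookups
#1 VA=0x1E166AC (r,user):
  L0: frame=0x24 idx=15 entry=0x2D007 [P=1 RW=1 US=1 PS=0]
  L1: frame=0x2D idx=22 entry=0x2E007 [P=1 RW=1 US=1 PS=0]
  ✓ 0x2E6AC  — 2 lookups
#2 VA=0x2218134 (w,kernel):
  L0: frame=0x24 idx=17 entry=0x31007 [P=1 RW=1 US=1 PS=0]
  L1: frame=0x31 idx=24 entry=0x32007 [P=1 RW=1 US=1 PS=0]
  ✓ 0x32134  — 2 lookups
#3 VA=0x360082E (w,user):
  L0: frame=0x24 idx=27 entry=0x3A004 [P=0 RW=0 US=1 PS=0]
  ⇒ fault: PAGE_NOT_PRESENT  — 1 lookups
#4 VA=0x180D96D (w,kernel):
  L0: frame=0x24 idx=12 entry=0x35007 [P=1 RW=1 US=1 PS=0]
  L1: frame=0x35 idx=13 entry=0x38005 [P=1 RW=0 US=1 PS=0]
  ⇒ fault: PROTECTION_VIOLATION  — 2 lookups
#5 VA=0x3A16DF3 (r,user):
  L0: frame=0x24 idx=29 entry=0x39007 [P=1 RW=1 US=1 PS=0]
  L1: frame=0x39 idx=22 entry=0x3A007 [P=1 RW=1 US=1 PS=0]
  ✓ 0x3ADF3  — 2 lookups
#6 VA=0x1006B52 (r,kernel):
  L0: frame=0x24 idx=8 entry=0x3E007 [P=1 RW=1 US=1 PS=0]
  L1: frame=0x3E idx=6 entry=0x42007 [P=1 RW=1 US=1 PS=0]
  ✓ 0x42B52  — 2 lookups
#7 VA=0x140D085 (r,user):
  L0: frame=0x24 idx=10 entry=0x45007 [P=1 RW=1 US=1 PS=0]
  L1: frame=0x45 idx=13 entry=0x49003 [P=1 RW=1 US=0 PS=0]
  ⇒ fault: PROTECTION_VIOLATION  — 2 lookups

Access #4 PA: FAULT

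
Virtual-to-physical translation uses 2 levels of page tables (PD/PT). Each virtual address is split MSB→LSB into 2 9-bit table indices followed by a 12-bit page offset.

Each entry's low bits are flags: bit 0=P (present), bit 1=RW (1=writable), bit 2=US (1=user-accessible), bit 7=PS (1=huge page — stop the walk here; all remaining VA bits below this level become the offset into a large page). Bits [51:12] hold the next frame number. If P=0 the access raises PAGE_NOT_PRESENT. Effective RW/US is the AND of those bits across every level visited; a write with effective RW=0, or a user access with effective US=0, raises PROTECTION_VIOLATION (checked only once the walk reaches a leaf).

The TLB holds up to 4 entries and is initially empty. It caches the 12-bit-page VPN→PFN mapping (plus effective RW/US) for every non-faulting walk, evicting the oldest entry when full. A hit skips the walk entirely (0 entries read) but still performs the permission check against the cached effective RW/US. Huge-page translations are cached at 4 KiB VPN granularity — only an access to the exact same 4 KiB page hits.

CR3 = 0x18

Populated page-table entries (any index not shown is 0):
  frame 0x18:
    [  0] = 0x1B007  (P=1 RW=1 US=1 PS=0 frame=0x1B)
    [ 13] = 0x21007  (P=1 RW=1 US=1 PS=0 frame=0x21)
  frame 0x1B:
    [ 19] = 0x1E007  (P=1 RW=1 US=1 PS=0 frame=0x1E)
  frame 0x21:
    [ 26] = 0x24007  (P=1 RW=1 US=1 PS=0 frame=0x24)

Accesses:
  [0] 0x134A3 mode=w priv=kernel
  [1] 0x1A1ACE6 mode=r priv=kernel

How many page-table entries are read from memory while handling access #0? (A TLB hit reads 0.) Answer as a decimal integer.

Walk each access:
#0 VA=0x134A3 (w,kernel):
  [0] read 0x18 idx=0: raw=0x1B007 flags P=1 W=1 U=1 S=0
  [1] read 0x1B idx=19: raw=0x1E007 flags P=1 W=1 U=1 S=0
  ⇒ phys 0x1E4A3  [2 reads]
#1 VA=0x1A1ACE6 (r,kernel):
  [0] read 0x18 idx=13: raw=0x21007 flags P=1 W=1 U=1 S=0
  [1] read 0x21 idx=26: raw=0x24007 flags P=1 W=1 U=1 S=0
  ⇒ phys 0x24CE6  [2 reads]

Entries read for #0: 2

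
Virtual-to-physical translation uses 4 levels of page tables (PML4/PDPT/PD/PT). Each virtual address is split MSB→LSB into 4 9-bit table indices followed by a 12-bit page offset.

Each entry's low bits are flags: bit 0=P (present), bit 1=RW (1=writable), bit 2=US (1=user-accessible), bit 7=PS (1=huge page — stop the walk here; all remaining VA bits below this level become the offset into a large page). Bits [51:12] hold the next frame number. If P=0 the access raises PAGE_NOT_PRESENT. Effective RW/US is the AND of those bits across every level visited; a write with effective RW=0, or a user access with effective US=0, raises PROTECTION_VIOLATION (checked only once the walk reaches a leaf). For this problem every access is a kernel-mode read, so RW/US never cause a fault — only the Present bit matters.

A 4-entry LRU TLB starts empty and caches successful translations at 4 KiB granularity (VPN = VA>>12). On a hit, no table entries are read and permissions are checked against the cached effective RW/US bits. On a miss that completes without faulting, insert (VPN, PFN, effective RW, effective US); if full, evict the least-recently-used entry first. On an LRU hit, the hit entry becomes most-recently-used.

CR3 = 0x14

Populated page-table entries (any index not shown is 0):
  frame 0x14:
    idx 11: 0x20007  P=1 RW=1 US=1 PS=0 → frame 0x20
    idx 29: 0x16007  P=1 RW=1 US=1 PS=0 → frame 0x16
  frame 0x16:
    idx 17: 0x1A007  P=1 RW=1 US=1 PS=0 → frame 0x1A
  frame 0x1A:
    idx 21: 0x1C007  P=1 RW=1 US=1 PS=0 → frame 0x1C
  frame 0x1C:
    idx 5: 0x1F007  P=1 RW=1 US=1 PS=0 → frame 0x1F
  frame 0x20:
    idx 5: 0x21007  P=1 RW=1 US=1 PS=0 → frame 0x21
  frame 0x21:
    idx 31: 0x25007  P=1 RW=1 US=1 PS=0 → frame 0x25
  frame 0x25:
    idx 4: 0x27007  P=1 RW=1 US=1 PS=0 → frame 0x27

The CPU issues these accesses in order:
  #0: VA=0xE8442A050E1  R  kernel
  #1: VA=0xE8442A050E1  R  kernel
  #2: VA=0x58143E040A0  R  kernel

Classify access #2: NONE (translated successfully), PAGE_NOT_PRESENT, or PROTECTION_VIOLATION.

Walk each access:
#0 VA=0xE8442A050E1 (r,kernel):
  lvl0: tbl 0x14, slot 29 ⇒ 0x16007 (P1/RW1/US1/PS0)
  lvl1: tbl 0x16, slot 17 ⇒ 0x1A007 (P1/RW1/US1/PS0)
  lvl2: tbl 0x1A, slot 21 ⇒ 0x1C007 (P1/RW1/US1/PS0)
  lvl3: tbl 0x1C, slot 5 ⇒ 0x1F007 (P1/RW1/US1/PS0)
  ✓ 0x1F0E1  — 4 lookups
#1 VA=0xE8442A050E1 (r,kernel):
  TLB hit vpn=0xE8442A05 → PA=0x1F0E1
#2 VA=0x58143E040A0 (r,kernel):
  lvl0: tbl 0x14, slot 11 ⇒ 0x20007 (P1/RW1/US1/PS0)
  lvl1: tbl 0x20, slot 5 ⇒ 0x21007 (P1/RW1/US1/PS0)
  lvl2: tbl 0x21, slot 31 ⇒ 0x25007 (P1/RW1/US1/PS0)
  lvl3: tbl 0x25, slot 4 ⇒ 0x27007 (P1/RW1/US1/PS0)
  ✓ 0x270A0  — 4 lookups

Access #2 fault: NONE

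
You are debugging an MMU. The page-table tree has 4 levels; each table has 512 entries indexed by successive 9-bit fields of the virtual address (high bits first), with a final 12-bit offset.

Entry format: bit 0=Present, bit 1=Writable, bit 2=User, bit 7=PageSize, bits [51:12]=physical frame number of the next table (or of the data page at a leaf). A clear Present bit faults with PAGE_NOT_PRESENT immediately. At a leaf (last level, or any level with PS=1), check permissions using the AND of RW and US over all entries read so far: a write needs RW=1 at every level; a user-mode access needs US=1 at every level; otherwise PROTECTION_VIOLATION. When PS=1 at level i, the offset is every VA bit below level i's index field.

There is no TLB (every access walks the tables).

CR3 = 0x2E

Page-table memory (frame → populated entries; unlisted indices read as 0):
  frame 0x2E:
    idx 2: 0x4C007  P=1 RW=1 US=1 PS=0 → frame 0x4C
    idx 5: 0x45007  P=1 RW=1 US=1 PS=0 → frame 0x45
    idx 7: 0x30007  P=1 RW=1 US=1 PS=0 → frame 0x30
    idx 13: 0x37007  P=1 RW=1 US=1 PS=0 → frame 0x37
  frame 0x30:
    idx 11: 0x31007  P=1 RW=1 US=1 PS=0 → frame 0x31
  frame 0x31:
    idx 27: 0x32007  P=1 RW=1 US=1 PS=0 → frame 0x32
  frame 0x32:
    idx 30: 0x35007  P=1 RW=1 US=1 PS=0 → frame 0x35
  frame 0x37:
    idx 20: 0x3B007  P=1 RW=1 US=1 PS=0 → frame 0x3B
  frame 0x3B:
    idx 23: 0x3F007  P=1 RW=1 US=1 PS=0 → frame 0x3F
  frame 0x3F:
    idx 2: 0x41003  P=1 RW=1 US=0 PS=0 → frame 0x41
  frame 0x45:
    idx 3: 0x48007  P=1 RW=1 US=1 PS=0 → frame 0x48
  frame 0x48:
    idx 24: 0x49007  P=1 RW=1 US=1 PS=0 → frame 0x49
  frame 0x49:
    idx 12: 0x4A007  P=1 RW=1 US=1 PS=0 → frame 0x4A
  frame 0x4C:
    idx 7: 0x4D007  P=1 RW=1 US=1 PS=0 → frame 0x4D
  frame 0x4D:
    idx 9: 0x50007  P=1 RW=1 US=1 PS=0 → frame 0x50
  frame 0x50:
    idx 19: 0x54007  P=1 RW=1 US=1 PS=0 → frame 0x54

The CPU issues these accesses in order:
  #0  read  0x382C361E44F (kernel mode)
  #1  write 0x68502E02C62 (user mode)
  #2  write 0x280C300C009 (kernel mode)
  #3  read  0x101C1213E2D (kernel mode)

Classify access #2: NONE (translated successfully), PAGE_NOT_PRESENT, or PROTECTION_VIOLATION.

Walk each access:
#0 VA=0x382C361E44F (r,kernel):
  lvl0: tbl 0x2E, slot 7 ⇒ 0x30007 (P1/RW1/US1/PS0)
  lvl1: tbl 0x30, slot 11 ⇒ 0x31007 (P1/RW1/US1/PS0)
  lvl2: tbl 0x31, slot 27 ⇒ 0x32007 (P1/RW1/US1/PS0)
  lvl3: tbl 0x32, slot 30 ⇒ 0x35007 (P1/RW1/US1/PS0)
  ⇒ phys 0x3544F  [4 reads]
#1 VA=0x68502E02C62 (w,user):
  lvl0: tbl 0x2E, slot 13 ⇒ 0x37007 (P1/RW1/US1/PS0)
  lvl1: tbl 0x37, slot 20 ⇒ 0x3B007 (P1/RW1/US1/PS0)
  lvl2: tbl 0x3B, slot 23 ⇒ 0x3F007 (P1/RW1/US1/PS0)
  lvl3: tbl 0x3F, slot 2 ⇒ 0x41003 (P1/RW1/US0/PS0)
  ⇒ fault: PROTECTION_VIOLATION  — 4 lookups
#2 VA=0x280C300C009 (w,kernel):
  lvl0: tbl 0x2E, slot 5 ⇒ 0x45007 (P1/RW1/US1/PS0)
  lvl1: tbl 0x45, slot 3 ⇒ 0x48007 (P1/RW1/US1/PS0)
  lvl2: tbl 0x48, slot 24 ⇒ 0x49007 (P1/RW1/US1/PS0)
  lvl3: tbl 0x49, slot 12 ⇒ 0x4A007 (P1/RW1/US1/PS0)
  ⇒ phys 0x4A009  [4 reads]
#3 VA=0x101C1213E2D (r,kernel):
  lvl0: tbl 0x2E, slot 2 ⇒ 0x4C007 (P1/RW1/US1/PS0)
  lvl1: tbl 0x4C, slot 7 ⇒ 0x4D007 (P1/RW1/US1/PS0)
  lvl2: tbl 0x4D, slot 9 ⇒ 0x50007 (P1/RW1/US1/PS0)
  lvl3: tbl 0x50, slot 19 ⇒ 0x54007 (P1/RW1/US1/PS0)
  ⇒ phys 0x54E2D  [4 reads]

Access #2 fault: NONE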